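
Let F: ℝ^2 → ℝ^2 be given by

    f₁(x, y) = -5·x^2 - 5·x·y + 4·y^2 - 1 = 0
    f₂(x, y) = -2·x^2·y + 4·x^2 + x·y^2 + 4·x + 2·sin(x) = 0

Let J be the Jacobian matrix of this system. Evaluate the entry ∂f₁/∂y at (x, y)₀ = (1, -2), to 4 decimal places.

-21.0000

∂f₁/∂y = -5·x + 8·y.
At (1, -2) this is -21.0000.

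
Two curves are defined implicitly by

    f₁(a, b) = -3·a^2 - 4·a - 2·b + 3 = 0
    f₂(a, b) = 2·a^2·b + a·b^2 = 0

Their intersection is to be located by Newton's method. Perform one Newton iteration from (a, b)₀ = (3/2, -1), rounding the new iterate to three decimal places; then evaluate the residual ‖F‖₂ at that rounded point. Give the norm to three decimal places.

1.298

At (3/2, -1): F = (-7.750, -3.000).
Jacobian J = [[-6·a - 4, -2], [4·a·b + b^2, 2·a^2 + 2·a·b]].
At the point, J = [[-13.000, -2.000], [-5.000, 1.500]] (det J = -29.500).
Solving J·Δ = −F gives Δ = (-0.597, 0.008).
Then the next iterate is (a, b)₁ = (0.903, -0.992).
Re-evaluating at (0.903, -0.992): F = (-1.07423, -0.72916), so ‖F‖₂ = 1.298.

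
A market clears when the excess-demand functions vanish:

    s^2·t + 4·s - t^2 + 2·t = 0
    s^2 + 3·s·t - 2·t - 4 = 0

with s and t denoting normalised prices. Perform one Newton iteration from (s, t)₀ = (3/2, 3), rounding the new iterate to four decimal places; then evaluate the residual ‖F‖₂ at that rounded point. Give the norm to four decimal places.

1.2524

At (3/2, 3): F = (9.7500, 5.7500).
Jacobian J = [[2·s·t + 4, s^2 - 2·t + 2], [2·s + 3·t, 3·s - 2]].
At the point, J = [[13.0000, -1.7500], [12.0000, 2.5000]] (det J = 53.5000).
Solving J·Δ = −F gives Δ = (-0.6437, 0.7897).
Then the next iterate is (s, t)₁ = (0.8563, 3.7897).
Re-evaluating at (0.8563, 3.7897): F = (-0.578430, -1.110790), so ‖F‖₂ = 1.2524.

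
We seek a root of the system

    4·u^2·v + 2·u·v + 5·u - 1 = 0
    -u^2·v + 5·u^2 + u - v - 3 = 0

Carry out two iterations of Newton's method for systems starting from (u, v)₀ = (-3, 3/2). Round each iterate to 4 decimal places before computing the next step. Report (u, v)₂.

At (-3, 3/2): F = (29.0000, 24.0000).
Jacobian J = [[8·u·v + 2·v + 5, 4·u^2 + 2·u], [-2·u·v + 10·u + 1, -u^2 - 1]].
At the point, J = [[-28.0000, 30.0000], [-20.0000, -10.0000]] (det J = 880.0000).
Solving J·Δ = −F gives Δ = (1.1477, 0.1045).
Then the next iterate is (u, v)₁ = (-1.8523, 1.6045).
Round to (-1.8523, 1.6045) and repeat: F = (5.814725, 5.193212), J = [[-15.567123, 10.019461], [-11.578969, -4.431015]].
Δ = (0.4205, 0.0731), so (u, v)₂ = (-1.4318, 1.6776).

(-1.4318, 1.6776)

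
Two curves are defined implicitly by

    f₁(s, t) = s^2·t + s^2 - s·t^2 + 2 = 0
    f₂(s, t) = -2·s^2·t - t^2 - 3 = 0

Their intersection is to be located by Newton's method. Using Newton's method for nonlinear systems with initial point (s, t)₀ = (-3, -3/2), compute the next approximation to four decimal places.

(-8.6667, 6.7500)

At (-3, -3/2): F = (4.2500, 21.7500).
Jacobian J = [[2·s·t + 2·s - t^2, s^2 - 2·s·t], [-4·s·t, -2·s^2 - 2·t]].
At the point, J = [[0.7500, 0.0000], [-18.0000, -15.0000]] (det J = -11.2500).
Solving J·Δ = −F gives Δ = (-5.6667, 8.2500).
Then the next iterate is (s, t)₁ = (-8.6667, 6.7500).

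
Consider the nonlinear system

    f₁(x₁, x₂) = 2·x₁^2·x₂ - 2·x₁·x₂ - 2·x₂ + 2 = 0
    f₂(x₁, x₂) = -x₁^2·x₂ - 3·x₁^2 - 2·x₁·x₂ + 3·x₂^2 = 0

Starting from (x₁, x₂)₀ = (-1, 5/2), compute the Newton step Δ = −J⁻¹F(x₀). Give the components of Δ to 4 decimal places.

(0.2996, -1.2530)

At (-1, 5/2): F = (7.0000, 18.2500).
Jacobian J = [[4·x₁·x₂ - 2·x₂, 2·x₁^2 - 2·x₁ - 2], [-2·x₁·x₂ - 6·x₁ - 2·x₂, -x₁^2 - 2·x₁ + 6·x₂]].
At the point, J = [[-15.0000, 2.0000], [6.0000, 16.0000]] (det J = -252.0000).
Solving J·Δ = −F gives Δ = (0.2996, -1.2530).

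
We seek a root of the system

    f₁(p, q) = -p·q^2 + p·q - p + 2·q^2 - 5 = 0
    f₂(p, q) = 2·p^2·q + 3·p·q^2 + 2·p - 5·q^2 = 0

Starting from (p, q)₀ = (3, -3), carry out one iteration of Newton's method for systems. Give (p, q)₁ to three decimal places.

(1.128, -2.816)

At (3, -3): F = (-26.000, -12.000).
Jacobian J = [[-q^2 + q - 1, -2·p·q + p + 4·q], [4·p·q + 3·q^2 + 2, 2·p^2 + 6·p·q - 10·q]].
At the point, J = [[-13.000, 9.000], [-7.000, -6.000]] (det J = 141.000).
Solving J·Δ = −F gives Δ = (-1.872, 0.184).
Then the next iterate is (p, q)₁ = (1.128, -2.816).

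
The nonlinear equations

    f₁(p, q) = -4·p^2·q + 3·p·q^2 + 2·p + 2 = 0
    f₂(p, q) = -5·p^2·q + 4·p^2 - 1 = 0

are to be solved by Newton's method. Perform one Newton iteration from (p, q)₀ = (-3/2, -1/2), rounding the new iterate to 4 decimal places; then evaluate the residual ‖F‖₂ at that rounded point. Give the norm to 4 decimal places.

At (-3/2, -1/2): F = (2.3750, 13.6250).
Jacobian J = [[-8·p·q + 3·q^2 + 2, -4·p^2 + 6·p·q], [-10·p·q + 8·p, -5·p^2]].
At the point, J = [[-3.2500, -4.5000], [-19.5000, -11.2500]] (det J = -51.1875).
Solving J·Δ = −F gives Δ = (0.6758, 0.0397).
Then the next iterate is (p, q)₁ = (-0.8242, -0.4603).
Re-evaluating at (-0.8242, -0.4603): F = (1.078453, 3.280644), so ‖F‖₂ = 3.4534.

3.4534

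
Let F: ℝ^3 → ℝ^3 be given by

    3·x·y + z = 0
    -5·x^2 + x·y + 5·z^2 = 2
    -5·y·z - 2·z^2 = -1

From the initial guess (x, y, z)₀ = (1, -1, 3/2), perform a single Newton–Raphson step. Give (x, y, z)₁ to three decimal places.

(0.979, -0.431, 1.230)

At (1, -1, 3/2): F = (-1.500, 3.250, 4.000).
Jacobian J = [[3·y, 3·x, 1], [-10·x + y, x, 10·z], [0, -5·z, -5·y - 4·z]].
At the point, J = [[-3.000, 3.000, 1.000], [-11.000, 1.000, 15.000], [0.000, -7.500, -1.000]] (det J = -285.000).
Solving J·Δ = −F gives Δ = (-0.021, 0.569, -0.270).
Then the next iterate is (x, y, z)₁ = (0.979, -0.431, 1.230).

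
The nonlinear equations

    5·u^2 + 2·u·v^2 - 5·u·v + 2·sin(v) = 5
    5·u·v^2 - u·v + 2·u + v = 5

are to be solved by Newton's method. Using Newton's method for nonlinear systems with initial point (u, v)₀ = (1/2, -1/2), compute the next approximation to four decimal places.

(0.5098, -2.2941)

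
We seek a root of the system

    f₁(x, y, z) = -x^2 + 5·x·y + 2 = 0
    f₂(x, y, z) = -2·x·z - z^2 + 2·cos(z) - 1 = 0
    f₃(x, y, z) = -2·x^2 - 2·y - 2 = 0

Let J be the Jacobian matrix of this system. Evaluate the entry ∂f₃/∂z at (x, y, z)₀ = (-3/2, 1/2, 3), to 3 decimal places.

∂f₃/∂z = 0.
At (-3/2, 1/2, 3) this is 0.000.

0.000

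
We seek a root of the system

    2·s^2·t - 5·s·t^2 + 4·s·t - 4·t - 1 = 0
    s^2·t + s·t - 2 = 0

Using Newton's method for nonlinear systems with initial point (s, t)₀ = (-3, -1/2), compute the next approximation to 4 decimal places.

(-1.8878, -0.1301)

At (-3, -1/2): F = (1.7500, -5.0000).
Jacobian J = [[4·s·t - 5·t^2 + 4·t, 2·s^2 - 10·s·t + 4·s - 4], [2·s·t + t, s^2 + s]].
At the point, J = [[2.7500, -13.0000], [2.5000, 6.0000]] (det J = 49.0000).
Solving J·Δ = −F gives Δ = (1.1122, 0.3699).
Then the next iterate is (s, t)₁ = (-1.8878, -0.1301).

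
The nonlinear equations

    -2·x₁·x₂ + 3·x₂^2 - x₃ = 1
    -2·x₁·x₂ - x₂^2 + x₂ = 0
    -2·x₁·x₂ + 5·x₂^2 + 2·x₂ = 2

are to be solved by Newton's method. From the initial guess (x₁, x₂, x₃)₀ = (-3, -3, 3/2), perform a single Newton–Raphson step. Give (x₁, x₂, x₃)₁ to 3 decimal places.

(-1.033, -1.600, 3.000)

At (-3, -3, 3/2): F = (6.500, -30.000, 19.000).
Jacobian J = [[-2·x₂, -2·x₁ + 6·x₂, -1], [-2·x₂, -2·x₁ - 2·x₂ + 1, 0], [-2·x₂, -2·x₁ + 10·x₂ + 2, 0]].
At the point, J = [[6.000, -12.000, -1.000], [6.000, 13.000, 0.000], [6.000, -22.000, 0.000]] (det J = 210.000).
Solving J·Δ = −F gives Δ = (1.967, 1.400, 1.500).
Then the next iterate is (x₁, x₂, x₃)₁ = (-1.033, -1.600, 3.000).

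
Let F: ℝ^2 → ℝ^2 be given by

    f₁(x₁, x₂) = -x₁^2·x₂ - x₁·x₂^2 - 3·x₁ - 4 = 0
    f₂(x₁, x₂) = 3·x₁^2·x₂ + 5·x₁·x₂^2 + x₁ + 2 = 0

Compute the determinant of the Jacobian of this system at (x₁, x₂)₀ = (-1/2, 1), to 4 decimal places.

10.5000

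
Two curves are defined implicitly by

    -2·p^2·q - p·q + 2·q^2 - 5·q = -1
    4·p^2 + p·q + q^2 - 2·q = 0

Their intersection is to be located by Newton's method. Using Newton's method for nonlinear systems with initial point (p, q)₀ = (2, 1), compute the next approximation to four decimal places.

(1.0355, 0.6982)

At (2, 1): F = (-12.0000, 17.0000).
Jacobian J = [[-4·p·q - q, -2·p^2 - p + 4·q - 5], [8·p + q, p + 2·q - 2]].
At the point, J = [[-9.0000, -11.0000], [17.0000, 2.0000]] (det J = 169.0000).
Solving J·Δ = −F gives Δ = (-0.9645, -0.3018).
Then the next iterate is (p, q)₁ = (1.0355, 0.6982).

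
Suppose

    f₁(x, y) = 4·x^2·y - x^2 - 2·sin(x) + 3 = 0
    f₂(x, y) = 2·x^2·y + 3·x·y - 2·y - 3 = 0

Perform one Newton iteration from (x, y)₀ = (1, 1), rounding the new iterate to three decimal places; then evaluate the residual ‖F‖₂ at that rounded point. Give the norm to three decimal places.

29.105

At (1, 1): F = (4.31706, 0.000).
Jacobian J = [[8·x·y - 2·x - 2·cos(x), 4·x^2], [4·x·y + 3·y, 2·x^2 + 3·x - 2]].
At the point, J = [[4.91940, 4.000], [7.000, 3.000]] (det J = -13.24181).
Solving J·Δ = −F gives Δ = (0.978, -2.282).
Then the next iterate is (x, y)₁ = (1.978, -1.282).
Re-evaluating at (1.978, -1.282): F = (-22.81217, -18.07500), so ‖F‖₂ = 29.105.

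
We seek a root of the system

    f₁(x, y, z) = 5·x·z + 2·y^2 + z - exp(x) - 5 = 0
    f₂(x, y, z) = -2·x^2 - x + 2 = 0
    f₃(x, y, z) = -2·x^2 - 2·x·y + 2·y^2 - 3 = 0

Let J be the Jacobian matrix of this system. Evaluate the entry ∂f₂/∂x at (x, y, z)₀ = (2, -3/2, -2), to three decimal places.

∂f₂/∂x = -4·x - 1.
At (2, -3/2, -2) this is -9.000.

-9.000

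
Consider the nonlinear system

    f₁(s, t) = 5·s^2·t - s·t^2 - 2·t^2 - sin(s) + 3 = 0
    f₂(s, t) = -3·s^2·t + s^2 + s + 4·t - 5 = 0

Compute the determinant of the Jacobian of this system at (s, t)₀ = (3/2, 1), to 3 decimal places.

J = [[10·s·t - t^2 - cos(s), 5·s^2 - 2·s·t - 4·t], [-6·s·t + 2·s + 1, -3·s^2 + 4]].
At the point, J = [[13.92926, 4.250], [-5.000, -2.750]].
det J = -17.055.

-17.055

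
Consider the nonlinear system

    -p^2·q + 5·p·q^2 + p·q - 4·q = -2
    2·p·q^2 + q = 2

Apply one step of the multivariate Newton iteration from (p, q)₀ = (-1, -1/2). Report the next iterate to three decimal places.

(32.000, -5.000)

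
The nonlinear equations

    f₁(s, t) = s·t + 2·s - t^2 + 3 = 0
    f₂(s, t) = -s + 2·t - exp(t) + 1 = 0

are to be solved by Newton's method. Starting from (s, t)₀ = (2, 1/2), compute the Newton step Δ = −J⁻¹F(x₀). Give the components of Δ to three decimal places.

(-2.327, -1.932)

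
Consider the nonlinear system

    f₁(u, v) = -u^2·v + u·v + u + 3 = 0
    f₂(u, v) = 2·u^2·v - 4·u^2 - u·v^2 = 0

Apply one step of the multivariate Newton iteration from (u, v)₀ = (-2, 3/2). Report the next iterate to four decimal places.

(-1.1583, 1.3591)

At (-2, 3/2): F = (-8.0000, 0.5000).
Jacobian J = [[-2·u·v + v + 1, -u^2 + u], [4·u·v - 8·u - v^2, 2·u^2 - 2·u·v]].
At the point, J = [[8.5000, -6.0000], [1.7500, 14.0000]] (det J = 129.5000).
Solving J·Δ = −F gives Δ = (0.8417, -0.1409).
Then the next iterate is (u, v)₁ = (-1.1583, 1.3591).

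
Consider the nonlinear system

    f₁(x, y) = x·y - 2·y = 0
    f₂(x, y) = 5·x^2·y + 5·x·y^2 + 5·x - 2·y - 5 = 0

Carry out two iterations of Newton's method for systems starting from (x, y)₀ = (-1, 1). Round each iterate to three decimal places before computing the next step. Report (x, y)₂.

(-2.517, -0.087)

At (-1, 1): F = (-3.000, -12.000).
Jacobian J = [[y, x - 2], [10·x·y + 5·y^2 + 5, 5·x^2 + 10·x·y - 2]].
At the point, J = [[1.000, -3.000], [0.000, -7.000]] (det J = -7.000).
Solving J·Δ = −F gives Δ = (-2.143, -1.714).
Then the next iterate is (x, y)₁ = (-3.143, -0.714).
Round to (-3.143, -0.714) and repeat: F = (3.67210, -62.56451), J = [[-0.714, -5.143], [29.990, 69.83326]].
Δ = (0.626, 0.627), so (x, y)₂ = (-2.517, -0.087).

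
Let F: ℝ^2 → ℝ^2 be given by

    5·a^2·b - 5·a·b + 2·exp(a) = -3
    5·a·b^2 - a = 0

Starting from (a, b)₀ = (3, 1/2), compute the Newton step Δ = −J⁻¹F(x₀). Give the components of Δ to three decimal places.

At (3, 1/2): F = (58.17107, 0.750).
Jacobian J = [[10·a·b - 5·b + 2·exp(a), 5·a^2 - 5·a], [5·b^2 - 1, 10·a·b]].
At the point, J = [[52.67107, 30.000], [0.250, 15.000]] (det J = 782.56611).
Solving J·Δ = −F gives Δ = (-1.086, -0.032).

(-1.086, -0.032)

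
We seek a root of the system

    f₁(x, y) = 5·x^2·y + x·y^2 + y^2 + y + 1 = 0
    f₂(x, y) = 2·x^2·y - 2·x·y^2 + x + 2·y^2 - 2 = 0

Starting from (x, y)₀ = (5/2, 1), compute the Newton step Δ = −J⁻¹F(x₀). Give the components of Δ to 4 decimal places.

(-0.8338, -0.3840)

At (5/2, 1): F = (36.7500, 10.0000).
Jacobian J = [[10·x·y + y^2, 5·x^2 + 2·x·y + 2·y + 1], [4·x·y - 2·y^2 + 1, 2·x^2 - 4·x·y + 4·y]].
At the point, J = [[26.0000, 39.2500], [9.0000, 6.5000]] (det J = -184.2500).
Solving J·Δ = −F gives Δ = (-0.8338, -0.3840).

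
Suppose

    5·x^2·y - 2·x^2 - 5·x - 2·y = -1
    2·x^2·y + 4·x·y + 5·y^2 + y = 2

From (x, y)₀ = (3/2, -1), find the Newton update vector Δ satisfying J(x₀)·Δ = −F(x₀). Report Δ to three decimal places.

At (3/2, -1): F = (-20.250, -8.500).
Jacobian J = [[10·x·y - 4·x - 5, 5·x^2 - 2], [4·x·y + 4·y, 2·x^2 + 4·x + 10·y + 1]].
At the point, J = [[-26.000, 9.250], [-10.000, 1.500]] (det J = 53.500).
Solving J·Δ = −F gives Δ = (-0.902, -0.346).

(-0.902, -0.346)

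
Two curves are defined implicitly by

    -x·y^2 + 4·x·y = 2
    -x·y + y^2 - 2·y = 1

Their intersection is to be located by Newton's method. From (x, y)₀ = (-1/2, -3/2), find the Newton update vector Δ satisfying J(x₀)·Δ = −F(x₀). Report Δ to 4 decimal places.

At (-1/2, -3/2): F = (2.1250, 3.5000).
Jacobian J = [[-y^2 + 4·y, -2·x·y + 4·x], [-y, -x + 2·y - 2]].
At the point, J = [[-8.2500, -3.5000], [1.5000, -4.5000]] (det J = 42.3750).
Solving J·Δ = −F gives Δ = (-0.0634, 0.7566).

(-0.0634, 0.7566)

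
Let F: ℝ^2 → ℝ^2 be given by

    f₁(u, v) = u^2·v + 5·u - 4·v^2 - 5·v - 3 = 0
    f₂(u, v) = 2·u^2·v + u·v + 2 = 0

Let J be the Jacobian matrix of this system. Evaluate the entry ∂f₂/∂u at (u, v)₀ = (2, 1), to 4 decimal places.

∂f₂/∂u = 4·u·v + v.
At (2, 1) this is 9.0000.

9.0000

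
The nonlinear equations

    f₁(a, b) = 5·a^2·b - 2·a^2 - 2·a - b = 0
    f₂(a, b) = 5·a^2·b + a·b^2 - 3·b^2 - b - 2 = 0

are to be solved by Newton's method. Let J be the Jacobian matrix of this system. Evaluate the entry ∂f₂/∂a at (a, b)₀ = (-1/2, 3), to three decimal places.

∂f₂/∂a = 10·a·b + b^2.
At (-1/2, 3) this is -6.000.

-6.000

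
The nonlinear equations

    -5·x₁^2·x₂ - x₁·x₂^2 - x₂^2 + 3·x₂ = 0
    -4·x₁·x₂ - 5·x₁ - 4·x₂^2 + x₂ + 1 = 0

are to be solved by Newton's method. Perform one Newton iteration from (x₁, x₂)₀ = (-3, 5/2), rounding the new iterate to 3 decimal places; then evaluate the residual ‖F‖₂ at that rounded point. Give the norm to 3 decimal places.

At (-3, 5/2): F = (-92.500, 23.500).
Jacobian J = [[-10·x₁·x₂ - x₂^2, -5·x₁^2 - 2·x₁·x₂ - 2·x₂ + 3], [-4·x₂ - 5, -4·x₁ - 8·x₂ + 1]].
At the point, J = [[68.750, -32.000], [-15.000, -7.000]] (det J = -961.250).
Solving J·Δ = −F gives Δ = (1.456, 0.237).
Then the next iterate is (x₁, x₂)₁ = (-1.544, 2.737).
Re-evaluating at (-1.544, 2.737): F = (-20.33797, -1.60396), so ‖F‖₂ = 20.401.

20.401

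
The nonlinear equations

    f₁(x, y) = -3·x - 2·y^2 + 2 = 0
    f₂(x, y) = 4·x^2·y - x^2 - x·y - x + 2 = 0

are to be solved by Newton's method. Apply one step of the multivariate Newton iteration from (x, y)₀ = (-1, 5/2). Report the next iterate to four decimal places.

At (-1, 5/2): F = (-7.5000, 14.5000).
Jacobian J = [[-3, -4·y], [8·x·y - 2·x - y - 1, 4·x^2 - x]].
At the point, J = [[-3.0000, -10.0000], [-21.5000, 5.0000]] (det J = -230.0000).
Solving J·Δ = −F gives Δ = (0.4674, -0.8902).
Then the next iterate is (x, y)₁ = (-0.5326, 1.6098).

(-0.5326, 1.6098)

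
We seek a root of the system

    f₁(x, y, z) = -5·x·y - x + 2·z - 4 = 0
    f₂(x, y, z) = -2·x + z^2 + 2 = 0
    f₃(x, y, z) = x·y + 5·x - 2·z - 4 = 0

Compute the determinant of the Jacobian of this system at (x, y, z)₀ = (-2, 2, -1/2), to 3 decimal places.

J = [[-5·y - 1, -5·x, 2], [-2, 0, 2·z], [y + 5, x, -2]].
At the point, J = [[-11.000, 10.000, 2.000], [-2.000, 0.000, -1.000], [7.000, -2.000, -2.000]].
det J = -80.000.

-80.000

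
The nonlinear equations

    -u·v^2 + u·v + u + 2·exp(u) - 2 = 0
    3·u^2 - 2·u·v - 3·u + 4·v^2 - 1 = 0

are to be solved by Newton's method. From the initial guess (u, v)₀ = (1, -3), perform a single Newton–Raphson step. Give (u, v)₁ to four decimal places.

At (1, -3): F = (-7.563436, 41.0000).
Jacobian J = [[-v^2 + v + 2·exp(u) + 1, -2·u·v + u], [6·u - 2·v - 3, -2·u + 8·v]].
At the point, J = [[-5.563436, 7.0000], [9.0000, -26.0000]] (det J = 81.649345).
Solving J·Δ = −F gives Δ = (1.1066, 1.9600).
Then the next iterate is (u, v)₁ = (2.1066, -1.0400).

(2.1066, -1.0400)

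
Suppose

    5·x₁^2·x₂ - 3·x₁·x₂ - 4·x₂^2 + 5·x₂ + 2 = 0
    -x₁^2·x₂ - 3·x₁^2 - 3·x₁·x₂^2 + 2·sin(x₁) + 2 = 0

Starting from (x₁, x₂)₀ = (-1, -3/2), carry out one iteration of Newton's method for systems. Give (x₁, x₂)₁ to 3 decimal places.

At (-1, -3/2): F = (-26.500, 5.56706).
Jacobian J = [[10·x₁·x₂ - 3·x₂, 5·x₁^2 - 3·x₁ - 8·x₂ + 5], [-2·x₁·x₂ - 6·x₁ - 3·x₂^2 + 2·cos(x₁), -x₁^2 - 6·x₁·x₂]].
At the point, J = [[19.500, 25.000], [-2.66940, -10.000]] (det J = -128.26512).
Solving J·Δ = −F gives Δ = (0.981, 0.295).
Then the next iterate is (x₁, x₂)₁ = (-0.019, -1.205).

(-0.019, -1.205)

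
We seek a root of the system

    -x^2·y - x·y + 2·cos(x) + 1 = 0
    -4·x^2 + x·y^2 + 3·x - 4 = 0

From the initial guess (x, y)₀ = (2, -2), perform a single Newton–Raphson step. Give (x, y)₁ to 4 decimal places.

(0.8837, -1.4942)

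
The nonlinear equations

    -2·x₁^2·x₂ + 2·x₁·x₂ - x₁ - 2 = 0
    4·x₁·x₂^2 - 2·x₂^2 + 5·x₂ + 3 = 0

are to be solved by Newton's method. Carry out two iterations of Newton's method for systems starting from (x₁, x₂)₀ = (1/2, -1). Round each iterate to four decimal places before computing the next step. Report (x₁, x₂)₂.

(0.3723, 1.6809)

At (1/2, -1): F = (-3.0000, -2.0000).
Jacobian J = [[-4·x₁·x₂ + 2·x₂ - 1, -2·x₁^2 + 2·x₁], [4·x₂^2, 8·x₁·x₂ - 4·x₂ + 5]].
At the point, J = [[-1.0000, 0.5000], [4.0000, 5.0000]] (det J = -7.0000).
Solving J·Δ = −F gives Δ = (-2.0000, 2.0000).
Then the next iterate is (x₁, x₂)₁ = (-1.5000, 1.0000).
Round to (-1.5000, 1.0000) and repeat: F = (-8.0000, 0.0000), J = [[7.0000, -7.5000], [4.0000, -11.0000]].
Δ = (1.8723, 0.6809), so (x₁, x₂)₂ = (0.3723, 1.6809).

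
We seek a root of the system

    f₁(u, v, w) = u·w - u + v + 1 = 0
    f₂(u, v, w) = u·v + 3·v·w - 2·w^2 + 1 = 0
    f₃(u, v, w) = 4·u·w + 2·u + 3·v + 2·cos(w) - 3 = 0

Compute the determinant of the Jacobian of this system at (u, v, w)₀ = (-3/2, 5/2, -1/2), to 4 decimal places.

J = [[w - 1, 1, u], [v, u + 3·w, 3·v - 4·w], [4·w + 2, 3, 4·u - 2·sin(w)]].
At the point, J = [[-1.5000, 1.0000, -1.5000], [2.5000, -3.0000, 9.5000], [0.0000, 3.0000, -5.041149]].
det J = 21.4177.

21.4177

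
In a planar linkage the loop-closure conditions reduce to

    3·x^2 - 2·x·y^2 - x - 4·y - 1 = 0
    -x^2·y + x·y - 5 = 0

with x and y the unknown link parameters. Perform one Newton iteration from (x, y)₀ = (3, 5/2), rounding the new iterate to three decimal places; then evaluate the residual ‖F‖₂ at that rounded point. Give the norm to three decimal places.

11.636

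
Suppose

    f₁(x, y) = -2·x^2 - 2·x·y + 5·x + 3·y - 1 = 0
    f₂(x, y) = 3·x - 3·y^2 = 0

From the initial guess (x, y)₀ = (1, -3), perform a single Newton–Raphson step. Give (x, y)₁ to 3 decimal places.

(0.951, -1.659)

At (1, -3): F = (-1.000, -24.000).
Jacobian J = [[-4·x - 2·y + 5, -2·x + 3], [3, -6·y]].
At the point, J = [[7.000, 1.000], [3.000, 18.000]] (det J = 123.000).
Solving J·Δ = −F gives Δ = (-0.049, 1.341).
Then the next iterate is (x, y)₁ = (0.951, -1.659).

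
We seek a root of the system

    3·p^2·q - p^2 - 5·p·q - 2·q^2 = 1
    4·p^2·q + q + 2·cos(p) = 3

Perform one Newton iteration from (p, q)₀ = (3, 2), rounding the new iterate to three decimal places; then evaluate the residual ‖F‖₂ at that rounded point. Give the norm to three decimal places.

At (3, 2): F = (6.000, 69.02002).
Jacobian J = [[6·p·q - 2·p - 5·q, 3·p^2 - 5·p - 4·q], [8·p·q - 2·sin(p), 4·p^2 + 1]].
At the point, J = [[20.000, 4.000], [47.71776, 37.000]] (det J = 549.12896).
Solving J·Δ = −F gives Δ = (0.098, -1.992).
Then the next iterate is (p, q)₁ = (3.098, 0.008).
Re-evaluating at (3.098, 0.008): F = (-10.49131, -4.68298), so ‖F‖₂ = 11.489.

11.489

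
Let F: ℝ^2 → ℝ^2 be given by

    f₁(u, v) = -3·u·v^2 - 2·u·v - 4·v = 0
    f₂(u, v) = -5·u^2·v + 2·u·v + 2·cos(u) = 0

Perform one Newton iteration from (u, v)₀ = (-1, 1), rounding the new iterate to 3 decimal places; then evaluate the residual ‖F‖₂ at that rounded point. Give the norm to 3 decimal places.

5.287

At (-1, 1): F = (1.000, -5.91940).
Jacobian J = [[-3·v^2 - 2·v, -6·u·v - 2·u - 4], [-10·u·v + 2·v - 2·sin(u), -5·u^2 + 2·u]].
At the point, J = [[-5.000, 4.000], [13.68294, -7.000]] (det J = -19.73177).
Solving J·Δ = −F gives Δ = (0.845, 0.807).
Then the next iterate is (u, v)₁ = (-0.155, 1.807).
Re-evaluating at (-0.155, 1.807): F = (-5.14949, 1.19879), so ‖F‖₂ = 5.287.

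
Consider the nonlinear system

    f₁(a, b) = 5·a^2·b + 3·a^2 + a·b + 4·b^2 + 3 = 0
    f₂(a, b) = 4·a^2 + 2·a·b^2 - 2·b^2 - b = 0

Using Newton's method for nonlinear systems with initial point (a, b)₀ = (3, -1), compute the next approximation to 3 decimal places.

(1.360, -1.183)

At (3, -1): F = (-14.000, 41.000).
Jacobian J = [[10·a·b + 6·a + b, 5·a^2 + a + 8·b], [8·a + 2·b^2, 4·a·b - 4·b - 1]].
At the point, J = [[-13.000, 40.000], [26.000, -9.000]] (det J = -923.000).
Solving J·Δ = −F gives Δ = (-1.640, -0.183).
Then the next iterate is (a, b)₁ = (1.360, -1.183).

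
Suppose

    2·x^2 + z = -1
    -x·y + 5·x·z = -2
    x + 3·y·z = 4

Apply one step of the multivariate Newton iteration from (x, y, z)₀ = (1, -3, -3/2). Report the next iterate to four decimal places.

At (1, -3, -3/2): F = (1.5000, -2.5000, 10.5000).
Jacobian J = [[4·x, 0, 1], [-y + 5·z, -x, 5·x], [1, 3·z, 3·y]].
At the point, J = [[4.0000, 0.0000, 1.0000], [-4.5000, -1.0000, 5.0000], [1.0000, -4.5000, -9.0000]] (det J = 147.2500).
Solving J·Δ = −F gives Δ = (-0.4686, 1.4805, 0.3744).
Then the next iterate is (x, y, z)₁ = (0.5314, -1.5195, -1.1256).

(0.5314, -1.5195, -1.1256)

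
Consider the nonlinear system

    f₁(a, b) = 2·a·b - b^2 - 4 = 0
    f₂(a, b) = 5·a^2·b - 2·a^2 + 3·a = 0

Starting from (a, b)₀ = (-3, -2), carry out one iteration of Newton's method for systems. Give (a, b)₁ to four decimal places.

(-4.8000, 3.6000)

At (-3, -2): F = (4.0000, -117.0000).
Jacobian J = [[2·b, 2·a - 2·b], [10·a·b - 4·a + 3, 5·a^2]].
At the point, J = [[-4.0000, -2.0000], [75.0000, 45.0000]] (det J = -30.0000).
Solving J·Δ = −F gives Δ = (-1.8000, 5.6000).
Then the next iterate is (a, b)₁ = (-4.8000, 3.6000).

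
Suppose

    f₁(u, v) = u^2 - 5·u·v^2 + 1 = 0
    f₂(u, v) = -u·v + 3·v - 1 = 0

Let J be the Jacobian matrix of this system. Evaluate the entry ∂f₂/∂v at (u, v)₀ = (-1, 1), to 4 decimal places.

∂f₂/∂v = -u + 3.
At (-1, 1) this is 4.0000.

4.0000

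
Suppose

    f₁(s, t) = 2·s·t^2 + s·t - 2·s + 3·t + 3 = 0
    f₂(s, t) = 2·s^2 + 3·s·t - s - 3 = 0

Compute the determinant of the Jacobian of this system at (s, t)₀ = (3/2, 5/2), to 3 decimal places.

J = [[2·t^2 + t - 2, 4·s·t + s + 3], [4·s + 3·t - 1, 3·s]].
At the point, J = [[13.000, 19.500], [12.500, 4.500]].
det J = -185.250.

-185.250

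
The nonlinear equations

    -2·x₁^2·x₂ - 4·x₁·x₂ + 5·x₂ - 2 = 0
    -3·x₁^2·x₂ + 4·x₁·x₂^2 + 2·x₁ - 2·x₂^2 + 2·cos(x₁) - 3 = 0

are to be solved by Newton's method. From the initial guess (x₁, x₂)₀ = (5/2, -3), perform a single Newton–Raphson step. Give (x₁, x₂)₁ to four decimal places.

At (5/2, -3): F = (50.5000, 128.647713).
Jacobian J = [[-4·x₁·x₂ - 4·x₂, -2·x₁^2 - 4·x₁ + 5], [-6·x₁·x₂ + 4·x₂^2 - 2·sin(x₁) + 2, -3·x₁^2 + 8·x₁·x₂ - 4·x₂]].
At the point, J = [[42.0000, -17.5000], [81.803056, -66.7500]] (det J = -1371.946525).
Solving J·Δ = −F gives Δ = (-0.8160, 0.9273).
Then the next iterate is (x₁, x₂)₁ = (1.6840, -2.0727).

(1.6840, -2.0727)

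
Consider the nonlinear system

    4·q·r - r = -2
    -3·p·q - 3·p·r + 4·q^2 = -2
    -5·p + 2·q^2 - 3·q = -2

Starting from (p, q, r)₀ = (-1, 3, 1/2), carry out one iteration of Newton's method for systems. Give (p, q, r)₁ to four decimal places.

(-0.8628, 1.2984, 0.1276)

At (-1, 3, 1/2): F = (7.5000, 48.5000, 16.0000).
Jacobian J = [[0, 4·r, 4·q - 1], [-3·q - 3·r, -3·p + 8·q, -3·p], [-5, 4·q - 3, 0]].
At the point, J = [[0.0000, 2.0000, 11.0000], [-10.5000, 27.0000, 3.0000], [-5.0000, 9.0000, 0.0000]] (det J = 415.5000).
Solving J·Δ = −F gives Δ = (0.1372, -1.7016, -0.3724).
Then the next iterate is (p, q, r)₁ = (-0.8628, 1.2984, 0.1276).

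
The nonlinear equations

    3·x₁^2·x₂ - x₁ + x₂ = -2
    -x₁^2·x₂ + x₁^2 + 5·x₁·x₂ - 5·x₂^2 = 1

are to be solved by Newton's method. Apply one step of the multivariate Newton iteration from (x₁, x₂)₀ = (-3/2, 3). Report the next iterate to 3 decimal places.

(-0.976, 1.440)

At (-3/2, 3): F = (26.750, -73.000).
Jacobian J = [[6·x₁·x₂ - 1, 3·x₁^2 + 1], [-2·x₁·x₂ + 2·x₁ + 5·x₂, -x₁^2 + 5·x₁ - 10·x₂]].
At the point, J = [[-28.000, 7.750], [21.000, -39.750]] (det J = 950.250).
Solving J·Δ = −F gives Δ = (0.524, -1.560).
Then the next iterate is (x₁, x₂)₁ = (-0.976, 1.440).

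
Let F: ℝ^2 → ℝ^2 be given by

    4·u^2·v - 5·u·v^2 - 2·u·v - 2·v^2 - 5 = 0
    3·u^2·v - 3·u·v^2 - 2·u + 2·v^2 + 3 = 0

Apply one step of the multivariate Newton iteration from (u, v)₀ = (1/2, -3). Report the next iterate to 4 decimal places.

At (1/2, -3): F = (-45.5000, 4.2500).
Jacobian J = [[8·u·v - 5·v^2 - 2·v, 4·u^2 - 10·u·v - 2·u - 4·v], [6·u·v - 3·v^2 - 2, 3·u^2 - 6·u·v + 4·v]].
At the point, J = [[-51.0000, 27.0000], [-38.0000, -2.2500]] (det J = 1140.7500).
Solving J·Δ = −F gives Δ = (0.0108, 1.7057).
Then the next iterate is (u, v)₁ = (0.5108, -1.2943).

(0.5108, -1.2943)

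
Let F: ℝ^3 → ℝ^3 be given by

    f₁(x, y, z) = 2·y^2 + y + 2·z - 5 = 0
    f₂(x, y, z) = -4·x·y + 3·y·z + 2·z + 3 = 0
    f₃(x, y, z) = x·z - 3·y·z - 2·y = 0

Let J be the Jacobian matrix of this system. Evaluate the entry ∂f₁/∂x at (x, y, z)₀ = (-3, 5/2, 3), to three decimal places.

∂f₁/∂x = 0.
At (-3, 5/2, 3) this is 0.000.

0.000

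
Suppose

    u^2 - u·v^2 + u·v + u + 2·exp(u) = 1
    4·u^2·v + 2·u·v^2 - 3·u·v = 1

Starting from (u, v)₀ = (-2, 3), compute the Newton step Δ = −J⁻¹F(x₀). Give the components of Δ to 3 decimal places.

At (-2, 3): F = (13.27067, 29.000).
Jacobian J = [[2·u - v^2 + v + 2·exp(u) + 1, -2·u·v + u], [8·u·v + 2·v^2 - 3·v, 4·u^2 + 4·u·v - 3·u]].
At the point, J = [[-8.72933, 10.000], [-39.000, -2.000]] (det J = 407.45866).
Solving J·Δ = −F gives Δ = (0.777, -0.649).

(0.777, -0.649)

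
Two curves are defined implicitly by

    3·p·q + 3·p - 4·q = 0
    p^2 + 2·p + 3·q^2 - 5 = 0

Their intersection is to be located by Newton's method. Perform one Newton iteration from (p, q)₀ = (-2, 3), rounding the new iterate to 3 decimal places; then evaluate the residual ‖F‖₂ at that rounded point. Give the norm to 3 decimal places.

At (-2, 3): F = (-36.000, 22.000).
Jacobian J = [[3·q + 3, 3·p - 4], [2·p + 2, 6·q]].
At the point, J = [[12.000, -10.000], [-2.000, 18.000]] (det J = 196.000).
Solving J·Δ = −F gives Δ = (2.184, -0.980).
Then the next iterate is (p, q)₁ = (0.184, 2.020).
Re-evaluating at (0.184, 2.020): F = (-6.41296, 7.64306), so ‖F‖₂ = 9.977.

9.977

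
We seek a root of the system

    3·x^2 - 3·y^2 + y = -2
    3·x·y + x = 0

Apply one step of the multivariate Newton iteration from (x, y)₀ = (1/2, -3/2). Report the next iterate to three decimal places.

At (1/2, -3/2): F = (-5.500, -1.750).
Jacobian J = [[6·x, -6·y + 1], [3·y + 1, 3·x]].
At the point, J = [[3.000, 10.000], [-3.500, 1.500]] (det J = 39.500).
Solving J·Δ = −F gives Δ = (-0.234, 0.620).
Then the next iterate is (x, y)₁ = (0.266, -0.880).

(0.266, -0.880)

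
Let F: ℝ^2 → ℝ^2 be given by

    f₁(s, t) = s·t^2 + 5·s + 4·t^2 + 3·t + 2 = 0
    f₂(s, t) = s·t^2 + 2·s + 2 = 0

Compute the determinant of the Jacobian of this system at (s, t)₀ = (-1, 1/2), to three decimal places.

-18.750

J = [[t^2 + 5, 2·s·t + 8·t + 3], [t^2 + 2, 2·s·t]].
At the point, J = [[5.250, 6.000], [2.250, -1.000]].
det J = -18.750.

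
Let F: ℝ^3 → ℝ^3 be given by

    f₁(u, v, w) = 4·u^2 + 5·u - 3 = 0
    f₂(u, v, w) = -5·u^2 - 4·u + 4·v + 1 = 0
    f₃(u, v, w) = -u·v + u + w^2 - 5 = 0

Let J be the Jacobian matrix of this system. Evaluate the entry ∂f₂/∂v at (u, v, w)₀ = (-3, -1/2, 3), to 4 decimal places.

4.0000

∂f₂/∂v = 4.
At (-3, -1/2, 3) this is 4.0000.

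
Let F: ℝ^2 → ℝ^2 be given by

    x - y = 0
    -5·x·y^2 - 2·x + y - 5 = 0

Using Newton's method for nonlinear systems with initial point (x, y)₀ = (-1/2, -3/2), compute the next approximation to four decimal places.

At (-1/2, -3/2): F = (1.0000, 0.1250).
Jacobian J = [[1, -1], [-5·y^2 - 2, -10·x·y + 1]].
At the point, J = [[1.0000, -1.0000], [-13.2500, -6.5000]] (det J = -19.7500).
Solving J·Δ = −F gives Δ = (-0.3228, 0.6772).
Then the next iterate is (x, y)₁ = (-0.8228, -0.8228).

(-0.8228, -0.8228)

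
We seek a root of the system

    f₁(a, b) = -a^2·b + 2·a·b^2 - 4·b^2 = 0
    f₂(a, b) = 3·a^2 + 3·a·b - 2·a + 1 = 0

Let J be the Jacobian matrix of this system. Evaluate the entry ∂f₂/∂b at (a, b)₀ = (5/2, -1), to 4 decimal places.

7.5000

∂f₂/∂b = 3·a.
At (5/2, -1) this is 7.5000.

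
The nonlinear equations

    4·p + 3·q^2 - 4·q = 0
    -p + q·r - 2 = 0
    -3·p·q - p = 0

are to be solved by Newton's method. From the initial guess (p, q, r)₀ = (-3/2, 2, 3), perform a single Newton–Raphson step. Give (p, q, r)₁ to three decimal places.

At (-3/2, 2, 3): F = (-2.000, 5.500, 10.500).
Jacobian J = [[4, 6·q - 4, 0], [-1, r, q], [-3·q - 1, -3·p, 0]].
At the point, J = [[4.000, 8.000, 0.000], [-1.000, 3.000, 2.000], [-7.000, 4.500, 0.000]] (det J = -148.000).
Solving J·Δ = −F gives Δ = (1.257, -0.378, -1.554).
Then the next iterate is (p, q, r)₁ = (-0.243, 1.622, 1.446).

(-0.243, 1.622, 1.446)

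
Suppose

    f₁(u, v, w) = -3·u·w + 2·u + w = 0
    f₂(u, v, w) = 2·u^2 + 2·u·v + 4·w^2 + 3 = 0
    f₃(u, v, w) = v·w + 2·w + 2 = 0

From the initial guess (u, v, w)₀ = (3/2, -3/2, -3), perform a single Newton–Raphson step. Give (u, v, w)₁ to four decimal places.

(0.7782, -1.0685, -1.4113)

At (3/2, -3/2, -3): F = (13.5000, 39.0000, 0.5000).
Jacobian J = [[-3·w + 2, 0, -3·u + 1], [4·u + 2·v, 2·u, 8·w], [0, w, v + 2]].
At the point, J = [[11.0000, 0.0000, -3.5000], [3.0000, 3.0000, -24.0000], [0.0000, -3.0000, 0.5000]] (det J = -744.0000).
Solving J·Δ = −F gives Δ = (-0.7218, 0.4315, 1.5887).
Then the next iterate is (u, v, w)₁ = (0.7782, -1.0685, -1.4113).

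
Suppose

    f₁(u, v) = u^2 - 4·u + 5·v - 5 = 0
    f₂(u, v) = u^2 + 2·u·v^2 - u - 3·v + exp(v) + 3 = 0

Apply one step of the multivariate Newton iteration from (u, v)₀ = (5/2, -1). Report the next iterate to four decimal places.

(4.8011, 1.2898)

At (5/2, -1): F = (-13.7500, 15.117879).
Jacobian J = [[2·u - 4, 5], [2·u + 2·v^2 - 1, 4·u·v + exp(v) - 3]].
At the point, J = [[1.0000, 5.0000], [6.0000, -12.632121]] (det J = -42.632121).
Solving J·Δ = −F gives Δ = (2.3011, 2.2898).
Then the next iterate is (u, v)₁ = (4.8011, 1.2898).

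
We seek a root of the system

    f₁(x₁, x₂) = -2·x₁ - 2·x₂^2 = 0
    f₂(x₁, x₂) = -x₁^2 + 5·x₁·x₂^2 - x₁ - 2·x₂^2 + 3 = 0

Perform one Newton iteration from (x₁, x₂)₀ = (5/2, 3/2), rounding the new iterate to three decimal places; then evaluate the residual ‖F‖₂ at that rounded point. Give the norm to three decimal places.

82.129

At (5/2, 3/2): F = (-9.500, 17.875).
Jacobian J = [[-2, -4·x₂], [-2·x₁ + 5·x₂^2 - 1, 10·x₁·x₂ - 4·x₂]].
At the point, J = [[-2.000, -6.000], [5.250, 31.500]] (det J = -31.500).
Solving J·Δ = −F gives Δ = (-6.095, 0.448).
Then the next iterate is (x₁, x₂)₁ = (-3.595, 1.948).
Re-evaluating at (-3.595, 1.948): F = (-0.39941, -82.12824), so ‖F‖₂ = 82.129.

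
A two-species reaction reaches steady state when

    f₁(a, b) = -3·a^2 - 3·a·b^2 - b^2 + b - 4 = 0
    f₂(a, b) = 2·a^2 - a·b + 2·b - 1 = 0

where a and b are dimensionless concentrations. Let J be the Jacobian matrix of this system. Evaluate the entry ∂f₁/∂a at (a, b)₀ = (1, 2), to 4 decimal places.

∂f₁/∂a = -6·a - 3·b^2.
At (1, 2) this is -18.0000.

-18.0000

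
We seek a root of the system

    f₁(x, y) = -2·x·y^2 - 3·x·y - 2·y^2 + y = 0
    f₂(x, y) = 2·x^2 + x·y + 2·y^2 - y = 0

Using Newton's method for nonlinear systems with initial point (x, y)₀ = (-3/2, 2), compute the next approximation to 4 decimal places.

At (-3/2, 2): F = (15.0000, 7.5000).
Jacobian J = [[-2·y^2 - 3·y, -4·x·y - 3·x - 4·y + 1], [4·x + y, x + 4·y - 1]].
At the point, J = [[-14.0000, 9.5000], [-4.0000, 5.5000]] (det J = -39.0000).
Solving J·Δ = −F gives Δ = (0.2885, -1.1538).
Then the next iterate is (x, y)₁ = (-1.2115, 0.8462).

(-1.2115, 0.8462)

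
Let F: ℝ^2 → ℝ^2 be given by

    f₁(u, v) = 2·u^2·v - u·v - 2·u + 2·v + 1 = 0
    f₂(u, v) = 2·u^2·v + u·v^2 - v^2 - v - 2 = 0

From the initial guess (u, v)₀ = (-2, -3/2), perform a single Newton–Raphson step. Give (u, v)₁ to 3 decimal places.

(-3.769, 1.279)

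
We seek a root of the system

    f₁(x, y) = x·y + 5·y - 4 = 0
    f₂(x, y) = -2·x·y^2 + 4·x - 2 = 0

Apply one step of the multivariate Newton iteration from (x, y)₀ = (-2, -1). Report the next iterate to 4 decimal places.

(-39.0000, -11.0000)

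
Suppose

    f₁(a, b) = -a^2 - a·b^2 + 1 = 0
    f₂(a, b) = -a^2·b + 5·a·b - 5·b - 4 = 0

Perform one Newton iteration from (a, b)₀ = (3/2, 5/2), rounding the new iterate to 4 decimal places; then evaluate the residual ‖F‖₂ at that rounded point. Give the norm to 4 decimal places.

At (3/2, 5/2): F = (-10.6250, -3.3750).
Jacobian J = [[-2·a - b^2, -2·a·b], [-2·a·b + 5·b, -a^2 + 5·a - 5]].
At the point, J = [[-9.2500, -7.5000], [5.0000, 0.2500]] (det J = 35.1875).
Solving J·Δ = −F gives Δ = (0.7948, -2.3970).
Then the next iterate is (a, b)₁ = (2.2948, 0.1030).
Re-evaluating at (2.2948, 0.1030): F = (-4.290453, -3.875587), so ‖F‖₂ = 5.7817.

5.7817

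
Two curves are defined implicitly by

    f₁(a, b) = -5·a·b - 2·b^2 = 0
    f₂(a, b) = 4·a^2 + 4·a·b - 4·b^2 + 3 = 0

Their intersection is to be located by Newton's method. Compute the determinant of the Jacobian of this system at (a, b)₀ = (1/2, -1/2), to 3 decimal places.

16.000

J = [[-5·b, -5·a - 4·b], [8·a + 4·b, 4·a - 8·b]].
At the point, J = [[2.500, -0.500], [2.000, 6.000]].
det J = 16.000.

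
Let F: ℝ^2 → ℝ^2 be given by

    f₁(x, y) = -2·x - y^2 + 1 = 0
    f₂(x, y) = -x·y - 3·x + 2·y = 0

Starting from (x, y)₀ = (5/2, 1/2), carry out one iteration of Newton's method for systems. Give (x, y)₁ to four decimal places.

(0.2500, 0.7500)

At (5/2, 1/2): F = (-4.2500, -7.7500).
Jacobian J = [[-2, -2·y], [-y - 3, -x + 2]].
At the point, J = [[-2.0000, -1.0000], [-3.5000, -0.5000]] (det J = -2.5000).
Solving J·Δ = −F gives Δ = (-2.2500, 0.2500).
Then the next iterate is (x, y)₁ = (0.2500, 0.7500).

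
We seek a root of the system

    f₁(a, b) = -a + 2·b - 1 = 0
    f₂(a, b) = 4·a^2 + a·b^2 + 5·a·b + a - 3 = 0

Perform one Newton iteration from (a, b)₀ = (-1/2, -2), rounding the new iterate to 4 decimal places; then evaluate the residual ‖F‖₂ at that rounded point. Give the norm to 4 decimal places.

2.9190

At (-1/2, -2): F = (-4.5000, 0.5000).
Jacobian J = [[-1, 2], [8·a + b^2 + 5·b + 1, 2·a·b + 5·a]].
At the point, J = [[-1.0000, 2.0000], [-9.0000, -0.5000]] (det J = 18.5000).
Solving J·Δ = −F gives Δ = (-0.0676, 2.2162).
Then the next iterate is (a, b)₁ = (-0.5676, 0.2162).
Re-evaluating at (-0.5676, 0.2162): F = (0.0000, -2.919028), so ‖F‖₂ = 2.9190.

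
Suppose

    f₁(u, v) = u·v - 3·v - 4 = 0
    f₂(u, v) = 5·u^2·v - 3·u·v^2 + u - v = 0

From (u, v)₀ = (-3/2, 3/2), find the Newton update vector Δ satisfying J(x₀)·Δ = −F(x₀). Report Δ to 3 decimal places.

At (-3/2, 3/2): F = (-10.750, 24.000).
Jacobian J = [[v, u - 3], [10·u·v - 3·v^2 + 1, 5·u^2 - 6·u·v - 1]].
At the point, J = [[1.500, -4.500], [-28.250, 23.750]] (det J = -91.500).
Solving J·Δ = −F gives Δ = (-1.610, -2.926).

(-1.610, -2.926)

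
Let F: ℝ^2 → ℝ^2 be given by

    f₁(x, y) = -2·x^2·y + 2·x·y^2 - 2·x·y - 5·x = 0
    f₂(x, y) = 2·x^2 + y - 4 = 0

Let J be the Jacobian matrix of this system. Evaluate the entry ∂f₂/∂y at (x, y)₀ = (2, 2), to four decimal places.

∂f₂/∂y = 1.
At (2, 2) this is 1.0000.

1.0000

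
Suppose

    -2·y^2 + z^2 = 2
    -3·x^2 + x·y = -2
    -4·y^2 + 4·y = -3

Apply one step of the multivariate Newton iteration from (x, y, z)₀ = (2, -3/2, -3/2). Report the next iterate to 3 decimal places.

At (2, -3/2, -3/2): F = (-4.250, -13.000, -12.000).
Jacobian J = [[0, -4·y, 2·z], [-6·x + y, x, 0], [0, -8·y + 4, 0]].
At the point, J = [[0.000, 6.000, -3.000], [-13.500, 2.000, 0.000], [0.000, 16.000, 0.000]] (det J = 648.000).
Solving J·Δ = −F gives Δ = (-0.852, 0.750, 0.083).
Then the next iterate is (x, y, z)₁ = (1.148, -0.750, -1.417).

(1.148, -0.750, -1.417)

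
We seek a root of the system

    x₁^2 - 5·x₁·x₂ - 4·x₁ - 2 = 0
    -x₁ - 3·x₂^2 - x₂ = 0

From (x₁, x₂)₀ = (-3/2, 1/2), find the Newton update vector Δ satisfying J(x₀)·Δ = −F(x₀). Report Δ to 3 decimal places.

(0.920, -0.168)

At (-3/2, 1/2): F = (10.000, 0.250).
Jacobian J = [[2·x₁ - 5·x₂ - 4, -5·x₁], [-1, -6·x₂ - 1]].
At the point, J = [[-9.500, 7.500], [-1.000, -4.000]] (det J = 45.500).
Solving J·Δ = −F gives Δ = (0.920, -0.168).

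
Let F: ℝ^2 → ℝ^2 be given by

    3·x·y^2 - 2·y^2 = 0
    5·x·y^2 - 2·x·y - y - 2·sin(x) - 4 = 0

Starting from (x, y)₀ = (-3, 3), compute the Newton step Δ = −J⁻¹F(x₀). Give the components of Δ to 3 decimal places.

At (-3, 3): F = (-99.000, -123.71776).
Jacobian J = [[3·y^2, 6·x·y - 4·y], [5·y^2 - 2·y - 2·cos(x), 10·x·y - 2·x - 1]].
At the point, J = [[27.000, -66.000], [40.97998, -85.000]] (det J = 409.67901).
Solving J·Δ = −F gives Δ = (-0.609, -1.749).

(-0.609, -1.749)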